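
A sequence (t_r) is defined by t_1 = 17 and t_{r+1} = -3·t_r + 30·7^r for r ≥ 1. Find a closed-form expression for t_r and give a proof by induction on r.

Computing the first terms: t_1 = 17, t_2 = 159, t_3 = 993. This suggests t_r = -4(-3)^(r - 1) + 3·7^r.
Base step (r = 1): the formula gives 17 = 17 = t_1.
Inductive step: assume the claim holds for r = j, so t_j = -4(-3)^(j - 1) + 3·7^j.
Then t_{j+1} = -3·t_j + 30·7^j = -3·(-4(-3)^(j - 1) + 3·7^j) + 30·7^j = -4(-3)^j + 3·7^(j + 1) = -4(-3)^((j+1) - 1) + 3·7^(j+1),
which is the claimed formula at r = j+1.
By the principle of mathematical induction, the result holds for all r ≥ 1.

t_r = -4(-3)^(r - 1) + 3·7^r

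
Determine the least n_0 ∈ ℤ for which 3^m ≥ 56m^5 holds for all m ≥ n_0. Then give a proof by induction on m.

n_0 = 17

At m = 16: 43046721 < 58720256, so the inequality fails and n_0 ≥ 17. We prove 3^m ≥ 56m^5 for all m ≥ 17.
Base step (m = 17): 3^m = 129140163 and 56m^5 = 79511992, so 129140163 ≥ 79511992.
Inductive step: assume the claim holds for m = i, so 3^i ≥ 56i^5.
Then 3^(i + 1) = 3·(3^i) ≥ 3·(56i^5).
Also, for i ≥ 17 we have 3·(56i^5) ≥ 56(i+1)^5, since 3 ≥ (1 + 1/i)^5 for all i ≥ 17.
Combining, 3^(i + 1) ≥ 56(i+1)^5.
This completes the induction.
Hence the smallest such n_0 is 17.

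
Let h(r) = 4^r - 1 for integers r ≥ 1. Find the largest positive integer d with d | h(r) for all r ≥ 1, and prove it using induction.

Computing the first values: h(1) = 3 and h(2) = 15; gcd(3, 15) = 3, so d ≤ 3.
We prove 3 | 4^r - 1 for all r ≥ 1 by induction on r.
For the base case r = 1: h(1) = 3 = 3·(1), so 3 | h(1).
Inductive step: assume the claim holds for r = j, i.e. 3 | h(j). Then
4^{j+1} − 1^{j+1} = 4·4^j − 1·1^j = 4·(4^j − 1^j) + (3)·1^j. The first term is divisible by 3 by the inductive hypothesis, and the second term (3)·1^j is divisible by 3 since 3 | 3. Hence 3 | h(j+1).
This completes the induction.
Therefore the largest such d is 3.

d = 3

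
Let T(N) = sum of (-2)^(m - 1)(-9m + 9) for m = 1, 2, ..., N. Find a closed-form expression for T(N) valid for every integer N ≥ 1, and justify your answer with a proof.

We claim T(N) = (-2)^N(3N - 2) + 2 for all N ≥ 1.
Base step (N = 1): T(1) = 0, and the closed form gives 0. They agree.
For the inductive step, assume it holds for an arbitrary m ≥ 1, so T(m) = (-2)^m(3m - 2) + 2.
Then T(m+1) = T(m) + (-9(-2)^m·m) = ((-2)^m(3m - 2) + 2) + (-9(-2)^m·m).
Simplifying, T(m+1) = -6(-2)^m·m - 2(-2)^m + 2 = (-2)^(m+1)(3(m+1) - 2) + 2,
which is the closed form with N = m+1.
By the principle of mathematical induction, the result holds for all N ≥ 1.

T(N) = (-2)^N(3N - 2) + 2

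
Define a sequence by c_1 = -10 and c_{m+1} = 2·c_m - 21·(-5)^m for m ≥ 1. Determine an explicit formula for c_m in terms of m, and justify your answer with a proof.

Computing the first terms: c_1 = -10, c_2 = 85, c_3 = -355. This suggests c_m = 3(-5)^m + 5·2^(m - 1).
For the base case m = 1: the formula gives -10 = -10 = c_1.
For the inductive step, assume it holds for an arbitrary r ≥ 1, so c_r = 3(-5)^r + 5·2^(r - 1).
Then c_{r+1} = 2·c_r - 21·(-5)^r = 2·(3(-5)^r + 5·2^(r - 1)) - 21·(-5)^r = 3(-5)^(r + 1) + 5·2^r = 3(-5)^(r+1) + 5·2^((r+1) - 1),
which is the claimed formula at m = r+1.
By induction, the statement is established for all m ≥ 1.

c_m = 3(-5)^m + 5·2^(m - 1)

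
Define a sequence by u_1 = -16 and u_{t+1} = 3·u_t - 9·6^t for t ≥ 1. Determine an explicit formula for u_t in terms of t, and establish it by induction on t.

Computing the first terms: u_1 = -16, u_2 = -102, u_3 = -630. This suggests u_t = 2·3^(t - 1) - 3·6^t.
Base case (t = 1): the formula gives -16 = -16 = u_1.
Inductive step: suppose the statement holds for some m ≥ 1, so u_m = 2·3^(m - 1) - 3·6^m.
Then u_{m+1} = 3·u_m - 9·6^m = 3·(2·3^(m - 1) - 3·6^m) - 9·6^m = 2·3^m - 3·6^(m + 1) = 2·3^((m+1) - 1) - 3·6^(m+1),
which is the claimed formula at t = m+1.
By induction, the statement is established for all t ≥ 1.

u_t = 2·3^(t - 1) - 3·6^t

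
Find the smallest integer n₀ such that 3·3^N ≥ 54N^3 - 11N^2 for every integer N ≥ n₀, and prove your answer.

At N = 8: 19683 < 26944, so the inequality fails and n₀ ≥ 9. We prove 3·3^N ≥ 54N^3 - 11N^2 for all N ≥ 9.
Base step (N = 9): 3·3^N = 59049 and 54N^3 - 11N^2 = 38475, so 59049 ≥ 38475.
Inductive step: suppose the statement holds for some p ≥ 9, so 3·3^p ≥ 54p^3 - 11p^2.
Then 3·3^(p + 1) = 3·(3·3^p) ≥ 3·(54p^3 - 11p^2).
Also, for p ≥ 9 we have 3·(54p^3 - 11p^2) ≥ 54(p+1)^3 - 11(p+1)^2, since 3·(54p^3 - 11p^2) − (54(p+1)^3 - 11(p+1)^2) = 108p^3 - 184p^2 - 140p - 43, which is nonnegative for all p ≥ 9.
Combining, 3·3^(p + 1) ≥ 54(p+1)^3 - 11(p+1)^2.
By the principle of mathematical induction, the result holds for all N ≥ 9.
Hence the smallest such n₀ is 9.

n₀ = 9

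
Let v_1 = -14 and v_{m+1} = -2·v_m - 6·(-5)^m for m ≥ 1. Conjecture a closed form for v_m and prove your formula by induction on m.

v_m = -(-2)^(m + 1) + 2(-5)^m

Computing the first terms: v_1 = -14, v_2 = 58, v_3 = -266. This suggests v_m = -(-2)^(m + 1) + 2(-5)^m.
For the base case m = 1: the formula gives -14 = -14 = v_1.
For the inductive step, assume it holds for an arbitrary j ≥ 1, so v_j = -(-2)^(j + 1) + 2(-5)^j.
Then v_{j+1} = -2·v_j - 6·(-5)^j = -2·(-(-2)^(j + 1) + 2(-5)^j) - 6·(-5)^j = -(-2)^(j + 2) + 2(-5)^(j + 1) = -(-2)^((j+1) + 1) + 2(-5)^(j+1),
which is the claimed formula at m = j+1.
Hence, by induction on m, the claim holds for every m ≥ 1.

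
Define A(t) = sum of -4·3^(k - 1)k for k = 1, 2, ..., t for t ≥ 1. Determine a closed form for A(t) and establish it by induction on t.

We claim A(t) = 3^t(-2t + 1) - 1 for all t ≥ 1.
Base step (t = 1): A(1) = -4, and the closed form gives -4. They agree.
Inductive step: suppose the statement holds for some k ≥ 1, so A(k) = 3^k(-2k + 1) - 1.
Then A(k+1) = A(k) + (4·3^k(-k - 1)) = (3^k(-2k + 1) - 1) + (4·3^k(-k - 1)).
Simplifying, A(k+1) = -6·3^k·k - 3·3^k - 1 = 3^(k+1)(-2(k+1) + 1) - 1,
which is the closed form with t = k+1.
By the principle of mathematical induction, the result holds for all t ≥ 1.

A(t) = 3^t(-2t + 1) - 1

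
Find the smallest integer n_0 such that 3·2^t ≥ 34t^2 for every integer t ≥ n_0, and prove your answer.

At t = 10: 3072 < 3400, so the inequality fails and n_0 ≥ 11. We prove 3·2^t ≥ 34t^2 for all t ≥ 11.
Base case (t = 11): 3·2^t = 6144 and 34t^2 = 4114, so 6144 ≥ 4114.
Suppose the result is true for t = r, so 3·2^r ≥ 34r^2.
Then 3·2^(r + 1) = 2·(3·2^r) ≥ 2·(34r^2).
Also, for r ≥ 11 we have 2·(34r^2) ≥ 34(r+1)^2, since 2 ≥ (1 + 1/r)^2 for all r ≥ 11.
Combining, 3·2^(r + 1) ≥ 34(r+1)^2.
By induction, the statement is established for all t ≥ 11.
Hence the smallest such n_0 is 11.

n_0 = 11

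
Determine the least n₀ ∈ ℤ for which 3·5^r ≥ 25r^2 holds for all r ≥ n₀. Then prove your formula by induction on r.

n₀ = 3

At r = 2: 75 < 100, so the inequality fails and n₀ ≥ 3. We prove 3·5^r ≥ 25r^2 for all r ≥ 3.
Base case (r = 3): 3·5^r = 375 and 25r^2 = 225, so 375 ≥ 225.
Inductive step: assume the claim holds for r = m, so 3·5^m ≥ 25m^2.
Then 3·5^(m + 1) = 5·(3·5^m) ≥ 5·(25m^2).
Also, for m ≥ 3 we have 5·(25m^2) ≥ 25(m+1)^2, since 5 ≥ (1 + 1/m)^2 for all m ≥ 3.
Combining, 3·5^(m + 1) ≥ 25(m+1)^2.
By the principle of mathematical induction, the result holds for all r ≥ 3.
Hence the smallest such n₀ is 3.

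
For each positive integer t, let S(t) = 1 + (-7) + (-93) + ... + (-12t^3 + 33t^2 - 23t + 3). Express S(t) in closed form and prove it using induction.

We claim S(t) = -t(3t^3 - 5t^2 - 2t + 3) for all t ≥ 1.
Base step (t = 1): S(1) = 1, and the closed form gives 1. They agree.
For the inductive step, assume it holds for an arbitrary k ≥ 1, so S(k) = k(-3k^3 + 5k^2 + 2k - 3).
Then S(k+1) = S(k) + (-12k^3 - 3k^2 + 7k + 1) = (k(-3k^3 + 5k^2 + 2k - 3)) + (-12k^3 - 3k^2 + 7k + 1).
Simplifying, S(k+1) = -(k + 1)(3k^3 + 4k^2 - 3k - 1) = -(k+1)(3(k+1)^3 - 5(k+1)^2 - 2(k+1) + 3),
which is the closed form with t = k+1.
Hence, by induction on t, the claim holds for every t ≥ 1.

S(t) = -t(3t^3 - 5t^2 - 2t + 3)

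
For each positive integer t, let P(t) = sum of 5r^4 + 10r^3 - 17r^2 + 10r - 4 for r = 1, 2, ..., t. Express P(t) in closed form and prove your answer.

We claim P(t) = t(t^4 + 5t^3 + t^2 - t - 2) for all t ≥ 1.
Base case (t = 1): P(1) = 4, and the closed form gives 4. They agree.
For the inductive step, assume it holds for an arbitrary r ≥ 1, so P(r) = r(r^4 + 5r^3 + r^2 - r - 2).
Then P(r+1) = P(r) + (5r^4 + 30r^3 + 43r^2 + 26r + 4) = (r(r^4 + 5r^3 + r^2 - r - 2)) + (5r^4 + 30r^3 + 43r^2 + 26r + 4).
Simplifying, P(r+1) = (r + 1)(r^4 + 9r^3 + 22r^2 + 20r + 4) = (r+1)((r+1)^4 + 5(r+1)^3 + (r+1)^2 - (r+1) - 2),
which is the closed form with t = r+1.
By the principle of mathematical induction, the result holds for all t ≥ 1.

P(t) = t(t^4 + 5t^3 + t^2 - t - 2)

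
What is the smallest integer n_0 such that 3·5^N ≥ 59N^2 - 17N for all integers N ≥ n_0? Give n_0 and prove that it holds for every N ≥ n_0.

n_0 = 4

At N = 3: 375 < 480, so the inequality fails and n_0 ≥ 4. We prove 3·5^N ≥ 59N^2 - 17N for all N ≥ 4.
For the base case N = 4: 3·5^N = 1875 and 59N^2 - 17N = 876, so 1875 ≥ 876.
Inductive step: assume the claim holds for N = k, so 3·5^k ≥ 59k^2 - 17k.
Then 3·5^(k + 1) = 5·(3·5^k) ≥ 5·(59k^2 - 17k).
Also, for k ≥ 4 we have 5·(59k^2 - 17k) ≥ 59(k+1)^2 - 17(k+1), since 5·(59k^2 - 17k) − (59(k+1)^2 - 17(k+1)) = 236k^2 - 186k - 42, which is nonnegative for all k ≥ 4.
Combining, 3·5^(k + 1) ≥ 59(k+1)^2 - 17(k+1).
By induction, the statement is established for all N ≥ 4.
Hence the smallest such n_0 is 4.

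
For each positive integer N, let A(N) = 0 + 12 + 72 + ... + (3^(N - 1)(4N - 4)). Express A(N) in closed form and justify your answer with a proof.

We claim A(N) = 3^N(2N - 3) + 3 for all N ≥ 1.
When N = 1: A(1) = 0, and the closed form gives 0. They agree.
Suppose the result is true for N = r, so A(r) = 3^r(2r - 3) + 3.
Then A(r+1) = A(r) + (4·3^r·r) = (3^r(2r - 3) + 3) + (4·3^r·r).
Simplifying, A(r+1) = 6·3^r·r - 3·3^r + 3 = 3^(r+1)(2(r+1) - 3) + 3,
which is the closed form with N = r+1.
By the principle of mathematical induction, the result holds for all N ≥ 1.

A(N) = 3^N(2N - 3) + 3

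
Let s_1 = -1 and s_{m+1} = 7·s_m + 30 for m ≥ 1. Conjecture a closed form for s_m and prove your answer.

Computing the first terms: s_1 = -1, s_2 = 23, s_3 = 191. This suggests s_m = 4·7^(m - 1) - 5.
When m = 1: the formula gives -1 = -1 = s_1.
For the inductive step, assume it holds for an arbitrary j ≥ 1, so s_j = 4·7^(j - 1) - 5.
Then s_{j+1} = 7·s_j + 30 = 7·(4·7^(j - 1) - 5) + 30 = 4·7^j - 5 = 4·7^((j+1) - 1) - 5,
which is the claimed formula at m = j+1.
By the principle of mathematical induction, the result holds for all m ≥ 1.

s_m = 4·7^(m - 1) - 5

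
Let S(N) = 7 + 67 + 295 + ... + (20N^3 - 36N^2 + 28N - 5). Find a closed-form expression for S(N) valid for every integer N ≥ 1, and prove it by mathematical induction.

S(N) = N(5N^3 - 2N^2 + N + 3)

We claim S(N) = N(5N^3 - 2N^2 + N + 3) for all N ≥ 1.
Base step (N = 1): S(1) = 7, and the closed form gives 7. They agree.
For the inductive step, assume it holds for an arbitrary i ≥ 1, so S(i) = i(5i^3 - 2i^2 + i + 3).
Then S(i+1) = S(i) + (20i^3 + 24i^2 + 16i + 7) = (i(5i^3 - 2i^2 + i + 3)) + (20i^3 + 24i^2 + 16i + 7).
Simplifying, S(i+1) = (i + 1)(5i^3 + 13i^2 + 12i + 7) = (i+1)(5(i+1)^3 - 2(i+1)^2 + (i+1) + 3),
which is the closed form with N = i+1.
This completes the induction.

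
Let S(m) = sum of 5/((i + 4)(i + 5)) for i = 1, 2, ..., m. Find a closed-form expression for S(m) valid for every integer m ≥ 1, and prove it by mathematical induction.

We claim S(m) = m/(m + 5) for all m ≥ 1.
Base step (m = 1): S(1) = 1/6, and the closed form gives 1/6. They agree.
Inductive step: assume the claim holds for m = i, so S(i) = i/(i + 5).
Then S(i+1) = S(i) + (5/((i + 5)(i + 6))) = (i/(i + 5)) + (5/((i + 5)(i + 6))).
Simplifying, S(i+1) = (i + 1)/(i + 6) = (i+1)/((i+1) + 5),
which is the closed form with m = i+1.
This completes the induction.

S(m) = m/(m + 5)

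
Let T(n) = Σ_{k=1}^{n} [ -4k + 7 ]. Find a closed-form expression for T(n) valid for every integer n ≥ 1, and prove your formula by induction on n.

We claim T(n) = -n(2n - 5) for all n ≥ 1.
Base case (n = 1): T(1) = 3, and the closed form gives 3. They agree.
Inductive step: assume the claim holds for n = k, so T(k) = k(-2k + 5).
Then T(k+1) = T(k) + (-4k + 3) = (k(-2k + 5)) + (-4k + 3).
Simplifying, T(k+1) = -(k + 1)(2k - 3) = -(k+1)(2(k+1) - 5),
which is the closed form with n = k+1.
By the principle of mathematical induction, the result holds for all n ≥ 1.

T(n) = -n(2n - 5)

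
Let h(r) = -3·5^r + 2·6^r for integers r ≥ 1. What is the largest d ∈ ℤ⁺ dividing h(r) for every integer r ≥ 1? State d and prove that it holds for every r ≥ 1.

Computing the first values: h(1) = -3 and h(2) = -3; gcd(-3, -3) = 3, so d ≤ 3.
We prove 3 | -3·5^r + 2·6^r for all r ≥ 1 by induction on r.
Base case (r = 1): h(1) = -3 = 3·(-1), so 3 | h(1).
Inductive step: assume the claim holds for r = j, i.e. 3 | h(j). Then
h(j+1) − 6·h(j) = (-3·5^(j+1) + 2·6^(j+1)) − 6·(-3·5^j + 2·6^j) = (-3)·5^j·(5 − 6) = (3)·5^j. Since 3 | h(j) by the inductive hypothesis, 3 | 6·h(j); and 3 | 3 since 3 = 3·1. Therefore 3 | h(j+1).
This completes the induction.
Therefore the largest such d is 3.

d = 3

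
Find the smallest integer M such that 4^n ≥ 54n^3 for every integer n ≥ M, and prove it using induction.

M = 8

At n = 7: 16384 < 18522, so the inequality fails and M ≥ 8. We prove 4^n ≥ 54n^3 for all n ≥ 8.
When n = 8: 4^n = 65536 and 54n^3 = 27648, so 65536 ≥ 27648.
For the inductive step, assume it holds for an arbitrary j ≥ 8, so 4^j ≥ 54j^3.
Then 4^(j + 1) = 4·(4^j) ≥ 4·(54j^3).
Also, for j ≥ 8 we have 4·(54j^3) ≥ 54(j+1)^3, since 4 ≥ (1 + 1/j)^3 for all j ≥ 8.
Combining, 4^(j + 1) ≥ 54(j+1)^3.
By induction, the statement is established for all n ≥ 8.
Hence the smallest such M is 8.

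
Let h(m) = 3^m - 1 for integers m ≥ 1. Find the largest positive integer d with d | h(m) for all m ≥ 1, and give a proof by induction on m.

d = 2

Computing the first values: h(1) = 2 and h(2) = 8; gcd(2, 8) = 2, so d ≤ 2.
We prove 2 | 3^m - 1 for all m ≥ 1 by induction on m.
When m = 1: h(1) = 2 = 2·(1), so 2 | h(1).
Suppose the result is true for m = p, i.e. 2 | h(p). Then
3^{p+1} − 1^{p+1} = 3·3^p − 1·1^p = 3·(3^p − 1^p) + (2)·1^p. The first term is divisible by 2 by the inductive hypothesis, and the second term (2)·1^p is divisible by 2 since 2 | 2. Hence 2 | h(p+1).
By induction, the statement is established for all m ≥ 1.
Therefore the largest such d is 2.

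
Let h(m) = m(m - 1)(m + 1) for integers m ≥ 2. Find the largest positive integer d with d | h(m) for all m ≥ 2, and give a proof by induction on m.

d = 6

Computing the first values: h(2) = 6 and h(3) = 24; gcd(6, 24) = 6, so d ≤ 6.
We prove 6 | m(m - 1)(m + 1) for all m ≥ 2 by induction on m.
Base case (m = 2): h(2) = 6 = 6·(1), so 6 | h(2).
Suppose the result is true for m = r, i.e. 6 | h(r). Then
h(r+1) − h(r) = r·(r+1)·(r+2) − (r-1)·r·(r+1) = r·(r+1)·[(r+2) − (r-1)] = 3·r·(r+1). The product of 2 consecutive integers is divisible by (2)! = 2, so h(r+1) − h(r) is divisible by 3·2 = 6. By the inductive hypothesis 6 | h(r), hence 6 | h(r+1).
This completes the induction.
Therefore the largest such d is 6.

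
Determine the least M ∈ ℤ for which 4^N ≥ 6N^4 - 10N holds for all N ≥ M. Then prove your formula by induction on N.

At N = 6: 4096 < 7716, so the inequality fails and M ≥ 7. We prove 4^N ≥ 6N^4 - 10N for all N ≥ 7.
Base step (N = 7): 4^N = 16384 and 6N^4 - 10N = 14336, so 16384 ≥ 14336.
For the inductive step, assume it holds for an arbitrary r ≥ 7, so 4^r ≥ 6r^4 - 10r.
Then 4^(r + 1) = 4·(4^r) ≥ 4·(6r^4 - 10r).
Also, for r ≥ 7 we have 4·(6r^4 - 10r) ≥ 6(r+1)^4 - 10(r+1), since 4·(6r^4 - 10r) − (6(r+1)^4 - 10(r+1)) = 18r^4 - 24r^3 - 36r^2 - 54r + 4, which is nonnegative for all r ≥ 7.
Combining, 4^(r + 1) ≥ 6(r+1)^4 - 10(r+1).
By the principle of mathematical induction, the result holds for all N ≥ 7.
Hence the smallest such M is 7.

M = 7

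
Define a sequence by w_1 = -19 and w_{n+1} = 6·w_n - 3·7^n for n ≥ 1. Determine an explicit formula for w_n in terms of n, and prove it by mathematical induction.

Computing the first terms: w_1 = -19, w_2 = -135, w_3 = -957. This suggests w_n = 2·6^(n - 1) - 3·7^n.
When n = 1: the formula gives -19 = -19 = w_1.
Suppose the result is true for n = p, so w_p = 2·6^(p - 1) - 3·7^p.
Then w_{p+1} = 6·w_p - 3·7^p = 6·(2·6^(p - 1) - 3·7^p) - 3·7^p = 2·6^p - 3·7^(p + 1) = 2·6^((p+1) - 1) - 3·7^(p+1),
which is the claimed formula at n = p+1.
By the principle of mathematical induction, the result holds for all n ≥ 1.

w_n = 2·6^(n - 1) - 3·7^n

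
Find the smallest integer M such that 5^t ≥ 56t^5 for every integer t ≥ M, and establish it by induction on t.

At t = 9: 1953125 < 3306744, so the inequality fails and M ≥ 10. We prove 5^t ≥ 56t^5 for all t ≥ 10.
Base step (t = 10): 5^t = 9765625 and 56t^5 = 5600000, so 9765625 ≥ 5600000.
Inductive step: assume the claim holds for t = j, so 5^j ≥ 56j^5.
Then 5^(j + 1) = 5·(5^j) ≥ 5·(56j^5).
Also, for j ≥ 10 we have 5·(56j^5) ≥ 56(j+1)^5, since 5 ≥ (1 + 1/j)^5 for all j ≥ 10.
Combining, 5^(j + 1) ≥ 56(j+1)^5.
Hence, by induction on t, the claim holds for every t ≥ 10.
Hence the smallest such M is 10.

M = 10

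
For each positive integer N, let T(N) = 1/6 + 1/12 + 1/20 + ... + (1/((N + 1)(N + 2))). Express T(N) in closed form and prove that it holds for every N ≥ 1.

T(N) = N/(2(N + 2))

We claim T(N) = N/(2(N + 2)) for all N ≥ 1.
For the base case N = 1: T(1) = 1/6, and the closed form gives 1/6. They agree.
Inductive step: assume the claim holds for N = p, so T(p) = p/(2(p + 2)).
Then T(p+1) = T(p) + (1/((p + 2)(p + 3))) = (p/(2(p + 2))) + (1/((p + 2)(p + 3))).
Simplifying, T(p+1) = (p + 1)/(2(p + 3)) = (p+1)/(2((p+1) + 2)),
which is the closed form with N = p+1.
This completes the induction.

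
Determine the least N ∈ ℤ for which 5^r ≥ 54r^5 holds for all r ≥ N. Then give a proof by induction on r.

At r = 9: 1953125 < 3188646, so the inequality fails and N ≥ 10. We prove 5^r ≥ 54r^5 for all r ≥ 10.
For the base case r = 10: 5^r = 9765625 and 54r^5 = 5400000, so 9765625 ≥ 5400000.
For the inductive step, assume it holds for an arbitrary i ≥ 10, so 5^i ≥ 54i^5.
Then 5^(i + 1) = 5·(5^i) ≥ 5·(54i^5).
Also, for i ≥ 10 we have 5·(54i^5) ≥ 54(i+1)^5, since 5 ≥ (1 + 1/i)^5 for all i ≥ 10.
Combining, 5^(i + 1) ≥ 54(i+1)^5.
By the principle of mathematical induction, the result holds for all r ≥ 10.
Hence the smallest such N is 10.

N = 10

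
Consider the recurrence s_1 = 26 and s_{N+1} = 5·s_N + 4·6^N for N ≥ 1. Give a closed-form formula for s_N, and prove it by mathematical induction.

s_N = 2·5^(N - 1) + 4·6^N

Computing the first terms: s_1 = 26, s_2 = 154, s_3 = 914. This suggests s_N = 2·5^(N - 1) + 4·6^N.
For the base case N = 1: the formula gives 26 = 26 = s_1.
Suppose the result is true for N = k, so s_k = 2·5^(k - 1) + 4·6^k.
Then s_{k+1} = 5·s_k + 4·6^k = 5·(2·5^(k - 1) + 4·6^k) + 4·6^k = 2·5^k + 4·6^(k + 1) = 2·5^((k+1) - 1) + 4·6^(k+1),
which is the claimed formula at N = k+1.
By induction, the statement is established for all N ≥ 1.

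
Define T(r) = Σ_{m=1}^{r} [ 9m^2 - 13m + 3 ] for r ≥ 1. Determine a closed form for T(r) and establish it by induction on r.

We claim T(r) = r(3r^2 - 2r - 2) for all r ≥ 1.
When r = 1: T(1) = -1, and the closed form gives -1. They agree.
Inductive step: suppose the statement holds for some m ≥ 1, so T(m) = m(3m^2 - 2m - 2).
Then T(m+1) = T(m) + (9m^2 + 5m - 1) = (m(3m^2 - 2m - 2)) + (9m^2 + 5m - 1).
Simplifying, T(m+1) = (m + 1)(3m^2 + 4m - 1) = (m+1)(3(m+1)^2 - 2(m+1) - 2),
which is the closed form with r = m+1.
By induction, the statement is established for all r ≥ 1.

T(r) = r(3r^2 - 2r - 2)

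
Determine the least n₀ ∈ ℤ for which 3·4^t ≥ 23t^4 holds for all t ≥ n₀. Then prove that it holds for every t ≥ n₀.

n₀ = 8

At t = 7: 49152 < 55223, so the inequality fails and n₀ ≥ 8. We prove 3·4^t ≥ 23t^4 for all t ≥ 8.
Base step (t = 8): 3·4^t = 196608 and 23t^4 = 94208, so 196608 ≥ 94208.
For the inductive step, assume it holds for an arbitrary j ≥ 8, so 3·4^j ≥ 23j^4.
Then 3·4^(j + 1) = 4·(3·4^j) ≥ 4·(23j^4).
Also, for j ≥ 8 we have 4·(23j^4) ≥ 23(j+1)^4, since 4 ≥ (1 + 1/j)^4 for all j ≥ 8.
Combining, 3·4^(j + 1) ≥ 23(j+1)^4.
By the principle of mathematical induction, the result holds for all t ≥ 8.
Hence the smallest such n₀ is 8.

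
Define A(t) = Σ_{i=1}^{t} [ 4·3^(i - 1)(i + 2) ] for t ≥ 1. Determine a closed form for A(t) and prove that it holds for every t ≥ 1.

We claim A(t) = 3^t(2t + 3) - 3 for all t ≥ 1.
Base case (t = 1): A(1) = 12, and the closed form gives 12. They agree.
For the inductive step, assume it holds for an arbitrary i ≥ 1, so A(i) = 3^i(2i + 3) - 3.
Then A(i+1) = A(i) + (4·3^i(i + 3)) = (3^i(2i + 3) - 3) + (4·3^i(i + 3)).
Simplifying, A(i+1) = 6·3^i·i + 15·3^i - 3 = 3^(i+1)(2(i+1) + 3) - 3,
which is the closed form with t = i+1.
This completes the induction.

A(t) = 3^t(2t + 3) - 3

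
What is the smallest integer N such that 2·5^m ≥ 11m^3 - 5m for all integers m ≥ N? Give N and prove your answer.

N = 4

At m = 3: 250 < 282, so the inequality fails and N ≥ 4. We prove 2·5^m ≥ 11m^3 - 5m for all m ≥ 4.
Base case (m = 4): 2·5^m = 1250 and 11m^3 - 5m = 684, so 1250 ≥ 684.
Inductive step: assume the claim holds for m = r, so 2·5^r ≥ 11r^3 - 5r.
Then 2·5^(r + 1) = 5·(2·5^r) ≥ 5·(11r^3 - 5r).
Also, for r ≥ 4 we have 5·(11r^3 - 5r) ≥ 11(r+1)^3 - 5(r+1), since 5·(11r^3 - 5r) − (11(r+1)^3 - 5(r+1)) = 44r^3 - 33r^2 - 53r - 6, which is nonnegative for all r ≥ 4.
Combining, 2·5^(r + 1) ≥ 11(r+1)^3 - 5(r+1).
This completes the induction.
Hence the smallest such N is 4.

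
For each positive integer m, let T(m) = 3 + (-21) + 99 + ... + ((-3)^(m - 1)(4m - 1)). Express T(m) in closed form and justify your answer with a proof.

T(m) = -(-3)^m·m

We claim T(m) = -(-3)^m·m for all m ≥ 1.
Base step (m = 1): T(1) = 3, and the closed form gives 3. They agree.
Inductive step: suppose the statement holds for some p ≥ 1, so T(p) = -(-3)^p·p.
Then T(p+1) = T(p) + ((-3)^p(4p + 3)) = (-(-3)^p·p) + ((-3)^p(4p + 3)).
Simplifying, T(p+1) = 3(-3)^p(p + 1) = -(-3)^(p+1)·(p+1),
which is the closed form with m = p+1.
By induction, the statement is established for all m ≥ 1.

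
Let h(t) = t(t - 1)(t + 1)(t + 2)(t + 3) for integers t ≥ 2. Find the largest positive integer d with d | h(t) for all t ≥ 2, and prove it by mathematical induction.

d = 120

Computing the first values: h(2) = 120 and h(3) = 720; gcd(120, 720) = 120, so d ≤ 120.
We prove 120 | t(t - 1)(t + 1)(t + 2)(t + 3) for all t ≥ 2 by induction on t.
Base case (t = 2): h(2) = 120 = 120·(1), so 120 | h(2).
Suppose the result is true for t = j, i.e. 120 | h(j). Then
h(j+1) − h(j) = j·(j+1)·(j+2)·(j+3)·(j+4) − (j-1)·j·(j+1)·(j+2)·(j+3) = j·(j+1)·(j+2)·(j+3)·[(j+4) − (j-1)] = 5·j·(j+1)·(j+2)·(j+3). The product of 4 consecutive integers is divisible by (4)! = 24, so h(j+1) − h(j) is divisible by 5·24 = 120. By the inductive hypothesis 120 | h(j), hence 120 | h(j+1).
By induction, the statement is established for all t ≥ 2.
Therefore the largest such d is 120.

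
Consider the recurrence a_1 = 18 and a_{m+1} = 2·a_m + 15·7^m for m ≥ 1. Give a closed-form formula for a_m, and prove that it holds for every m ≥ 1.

Computing the first terms: a_1 = 18, a_2 = 141, a_3 = 1017. This suggests a_m = -3·2^(m - 1) + 3·7^m.
For the base case m = 1: the formula gives 18 = 18 = a_1.
Suppose the result is true for m = r, so a_r = -3·2^(r - 1) + 3·7^r.
Then a_{r+1} = 2·a_r + 15·7^r = 2·(-3·2^(r - 1) + 3·7^r) + 15·7^r = -3·2^r + 3·7^(r + 1) = -3·2^((r+1) - 1) + 3·7^(r+1),
which is the claimed formula at m = r+1.
This completes the induction.

a_m = -3·2^(m - 1) + 3·7^m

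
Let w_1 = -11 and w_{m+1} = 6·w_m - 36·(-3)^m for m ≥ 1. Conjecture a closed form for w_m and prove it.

w_m = 4(-3)^m + 6^(m - 1)

Computing the first terms: w_1 = -11, w_2 = 42, w_3 = -72. This suggests w_m = 4(-3)^m + 6^(m - 1).
When m = 1: the formula gives -11 = -11 = w_1.
For the inductive step, assume it holds for an arbitrary p ≥ 1, so w_p = 4(-3)^p + 6^(p - 1).
Then w_{p+1} = 6·w_p - 36·(-3)^p = 6·(4(-3)^p + 6^(p - 1)) - 36·(-3)^p = 4(-3)^(p + 1) + 6^p = 4(-3)^(p+1) + 6^((p+1) - 1),
which is the claimed formula at m = p+1.
By induction, the statement is established for all m ≥ 1.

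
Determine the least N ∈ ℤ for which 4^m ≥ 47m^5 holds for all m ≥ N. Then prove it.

At m = 11: 4194304 < 7569397, so the inequality fails and N ≥ 12. We prove 4^m ≥ 47m^5 for all m ≥ 12.
Base case (m = 12): 4^m = 16777216 and 47m^5 = 11695104, so 16777216 ≥ 11695104.
Suppose the result is true for m = r, so 4^r ≥ 47r^5.
Then 4^(r + 1) = 4·(4^r) ≥ 4·(47r^5).
Also, for r ≥ 12 we have 4·(47r^5) ≥ 47(r+1)^5, since 4 ≥ (1 + 1/r)^5 for all r ≥ 12.
Combining, 4^(r + 1) ≥ 47(r+1)^5.
This completes the induction.
Hence the smallest such N is 12.

N = 12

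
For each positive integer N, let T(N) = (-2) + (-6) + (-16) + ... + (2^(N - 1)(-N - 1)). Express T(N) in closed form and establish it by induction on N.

T(N) = -2^N·N

We claim T(N) = -2^N·N for all N ≥ 1.
Base step (N = 1): T(1) = -2, and the closed form gives -2. They agree.
Inductive step: suppose the statement holds for some p ≥ 1, so T(p) = -2^p·p.
Then T(p+1) = T(p) + (2^p(-p - 2)) = (-2^p·p) + (2^p(-p - 2)).
Simplifying, T(p+1) = 2^(p + 1)(-p - 1) = -2^(p+1)·(p+1),
which is the closed form with N = p+1.
This completes the induction.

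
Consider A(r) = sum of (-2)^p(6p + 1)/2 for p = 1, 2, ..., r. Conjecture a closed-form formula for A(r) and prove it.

We claim A(r) = (-2)^r(2r + 1) - 1 for all r ≥ 1.
When r = 1: A(1) = -7, and the closed form gives -7. They agree.
Suppose the result is true for r = p, so A(p) = (-2)^p(2p + 1) - 1.
Then A(p+1) = A(p) + ((-2)^p(-6p - 7)) = ((-2)^p(2p + 1) - 1) + ((-2)^p(-6p - 7)).
Simplifying, A(p+1) = -4(-2)^p·p - 6(-2)^p - 1 = (-2)^(p+1)(2(p+1) + 1) - 1,
which is the closed form with r = p+1.
This completes the induction.

A(r) = (-2)^r(2r + 1) - 1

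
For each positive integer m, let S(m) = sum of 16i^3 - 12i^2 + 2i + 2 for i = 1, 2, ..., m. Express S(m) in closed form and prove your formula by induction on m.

We claim S(m) = m(4m^3 + 4m^2 - m + 1) for all m ≥ 1.
Base case (m = 1): S(1) = 8, and the closed form gives 8. They agree.
Suppose the result is true for m = i, so S(i) = i(4i^3 + 4i^2 - i + 1).
Then S(i+1) = S(i) + (16i^3 + 36i^2 + 26i + 8) = (i(4i^3 + 4i^2 - i + 1)) + (16i^3 + 36i^2 + 26i + 8).
Simplifying, S(i+1) = (i + 1)(4i^3 + 16i^2 + 19i + 8) = (i+1)(4(i+1)^3 + 4(i+1)^2 - (i+1) + 1),
which is the closed form with m = i+1.
This completes the induction.

S(m) = m(4m^3 + 4m^2 - m + 1)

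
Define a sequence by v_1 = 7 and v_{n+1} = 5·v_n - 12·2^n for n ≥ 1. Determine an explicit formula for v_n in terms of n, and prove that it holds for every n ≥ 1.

v_n = 2^(n + 2) - 5^(n - 1)

Computing the first terms: v_1 = 7, v_2 = 11, v_3 = 7. This suggests v_n = 2^(n + 2) - 5^(n - 1).
Base step (n = 1): the formula gives 7 = 7 = v_1.
Inductive step: assume the claim holds for n = r, so v_r = 2^(r + 2) - 5^(r - 1).
Then v_{r+1} = 5·v_r - 12·2^r = 5·(2^(r + 2) - 5^(r - 1)) - 12·2^r = 2^(r + 3) - 5^r = 2^((r+1) + 2) - 5^((r+1) - 1),
which is the claimed formula at n = r+1.
By induction, the statement is established for all n ≥ 1.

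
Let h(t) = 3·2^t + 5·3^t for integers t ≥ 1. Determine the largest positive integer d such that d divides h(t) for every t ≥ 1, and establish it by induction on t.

d = 3

Computing the first values: h(1) = 21 and h(2) = 57; gcd(21, 57) = 3, so d ≤ 3.
We prove 3 | 3·2^t + 5·3^t for all t ≥ 1 by induction on t.
When t = 1: h(1) = 21 = 3·(7), so 3 | h(1).
For the inductive step, assume it holds for an arbitrary p ≥ 1, i.e. 3 | h(p). Then
h(p+1) − 3·h(p) = (3·2^(p+1) + 5·3^(p+1)) − 3·(3·2^p + 5·3^p) = (3)·2^p·(2 − 3) = (-3)·2^p. Since 3 | h(p) by the inductive hypothesis, 3 | 3·h(p); and 3 | -3 since -3 = 3·-1. Therefore 3 | h(p+1).
This completes the induction.
Therefore the largest such d is 3.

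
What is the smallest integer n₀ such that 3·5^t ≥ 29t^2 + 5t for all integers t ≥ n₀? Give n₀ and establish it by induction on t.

At t = 2: 75 < 126, so the inequality fails and n₀ ≥ 3. We prove 3·5^t ≥ 29t^2 + 5t for all t ≥ 3.
Base step (t = 3): 3·5^t = 375 and 29t^2 + 5t = 276, so 375 ≥ 276.
Inductive step: assume the claim holds for t = k, so 3·5^k ≥ 29k^2 + 5k.
Then 3·5^(k + 1) = 5·(3·5^k) ≥ 5·(29k^2 + 5k).
Also, for k ≥ 3 we have 5·(29k^2 + 5k) ≥ 29(k+1)^2 + 5(k+1), since 5·(29k^2 + 5k) − (29(k+1)^2 + 5(k+1)) = 116k^2 - 38k - 34, which is nonnegative for all k ≥ 3.
Combining, 3·5^(k + 1) ≥ 29(k+1)^2 + 5(k+1).
Hence, by induction on t, the claim holds for every t ≥ 3.
Hence the smallest such n₀ is 3.

n₀ = 3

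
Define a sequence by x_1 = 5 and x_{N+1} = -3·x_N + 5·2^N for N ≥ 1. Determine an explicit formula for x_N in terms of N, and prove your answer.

x_N = -(-3)^N + 2^N

Computing the first terms: x_1 = 5, x_2 = -5, x_3 = 35. This suggests x_N = -(-3)^N + 2^N.
For the base case N = 1: the formula gives 5 = 5 = x_1.
For the inductive step, assume it holds for an arbitrary r ≥ 1, so x_r = -(-3)^r + 2^r.
Then x_{r+1} = -3·x_r + 5·2^r = -3·(-(-3)^r + 2^r) + 5·2^r = -(-3)^(r + 1) + 2^(r + 1),
which is the claimed formula at N = r+1.
By the principle of mathematical induction, the result holds for all N ≥ 1.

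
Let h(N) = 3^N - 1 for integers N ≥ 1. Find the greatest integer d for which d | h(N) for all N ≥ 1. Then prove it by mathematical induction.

Computing the first values: h(1) = 2 and h(2) = 8; gcd(2, 8) = 2, so d ≤ 2.
We prove 2 | 3^N - 1 for all N ≥ 1 by induction on N.
When N = 1: h(1) = 2 = 2·(1), so 2 | h(1).
Suppose the result is true for N = k, i.e. 2 | h(k). Then
3^{k+1} − 1^{k+1} = 3·3^k − 1·1^k = 3·(3^k − 1^k) + (2)·1^k. The first term is divisible by 2 by the inductive hypothesis, and the second term (2)·1^k is divisible by 2 since 2 | 2. Hence 2 | h(k+1).
Hence, by induction on N, the claim holds for every N ≥ 1.
Therefore the largest such d is 2.

d = 2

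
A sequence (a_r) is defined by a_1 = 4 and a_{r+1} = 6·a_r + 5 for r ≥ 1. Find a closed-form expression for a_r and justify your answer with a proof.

Computing the first terms: a_1 = 4, a_2 = 29, a_3 = 179. This suggests a_r = 5·6^(r - 1) - 1.
Base step (r = 1): the formula gives 4 = 4 = a_1.
Inductive step: suppose the statement holds for some j ≥ 1, so a_j = 5·6^(j - 1) - 1.
Then a_{j+1} = 6·a_j + 5 = 6·(5·6^(j - 1) - 1) + 5 = 5·6^j - 1 = 5·6^((j+1) - 1) - 1,
which is the claimed formula at r = j+1.
This completes the induction.

a_r = 5·6^(r - 1) - 1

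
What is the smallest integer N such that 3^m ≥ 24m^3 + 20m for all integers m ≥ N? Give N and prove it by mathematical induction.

At m = 8: 6561 < 12448, so the inequality fails and N ≥ 9. We prove 3^m ≥ 24m^3 + 20m for all m ≥ 9.
Base case (m = 9): 3^m = 19683 and 24m^3 + 20m = 17676, so 19683 ≥ 17676.
Inductive step: suppose the statement holds for some p ≥ 9, so 3^p ≥ 24p^3 + 20p.
Then 3^(p + 1) = 3·(3^p) ≥ 3·(24p^3 + 20p).
Also, for p ≥ 9 we have 3·(24p^3 + 20p) ≥ 24(p+1)^3 + 20(p+1), since 3·(24p^3 + 20p) − (24(p+1)^3 + 20(p+1)) = 48p^3 - 72p^2 - 32p - 44, which is nonnegative for all p ≥ 9.
Combining, 3^(p + 1) ≥ 24(p+1)^3 + 20(p+1).
This completes the induction.
Hence the smallest such N is 9.

N = 9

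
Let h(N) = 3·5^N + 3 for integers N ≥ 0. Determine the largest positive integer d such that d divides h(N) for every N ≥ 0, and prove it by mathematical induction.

Computing the first values: h(0) = 6 and h(1) = 18; gcd(6, 18) = 6, so d ≤ 6.
We prove 6 | 3·5^N + 3 for all N ≥ 0 by induction on N.
For the base case N = 0: h(0) = 6 = 6·(1), so 6 | h(0).
Inductive step: suppose the statement holds for some k ≥ 0, i.e. 6 | h(k). Then
h(k+1) = 3·5^(k+1) + 3 = 5·(3·5^k + 3) - 12 = 5·h(k) - 12. The first term is divisible by 6 by the inductive hypothesis, and -12 is divisible by 6. Hence 6 | h(k+1).
Hence, by induction on N, the claim holds for every N ≥ 0.
Therefore the largest such d is 6.

d = 6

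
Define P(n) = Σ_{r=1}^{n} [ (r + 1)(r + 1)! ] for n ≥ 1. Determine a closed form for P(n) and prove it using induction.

We claim P(n) = (n + 2)! - 2 for all n ≥ 1.
For the base case n = 1: P(1) = 4, and the closed form gives 4. They agree.
Inductive step: assume the claim holds for n = r, so P(r) = (r + 2)! - 2.
Then P(r+1) = P(r) + ((r + 2)(r + 2)!) = ((r + 2)! - 2) + ((r + 2)(r + 2)!).
Simplifying, P(r+1) = ((r+1) + 2)! - 2,
which is the closed form with n = r+1.
By the principle of mathematical induction, the result holds for all n ≥ 1.

P(n) = (n + 2)! - 2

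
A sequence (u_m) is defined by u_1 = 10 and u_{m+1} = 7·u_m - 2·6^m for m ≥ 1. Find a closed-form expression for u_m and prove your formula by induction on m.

u_m = 2·6^m - 2·7^(m - 1)

Computing the first terms: u_1 = 10, u_2 = 58, u_3 = 334. This suggests u_m = 2·6^m - 2·7^(m - 1).
Base step (m = 1): the formula gives 10 = 10 = u_1.
For the inductive step, assume it holds for an arbitrary j ≥ 1, so u_j = 2·6^j - 2·7^(j - 1).
Then u_{j+1} = 7·u_j - 2·6^j = 7·(2·6^j - 2·7^(j - 1)) - 2·6^j = 2·6^(j + 1) - 2·7^j = 2·6^(j+1) - 2·7^((j+1) - 1),
which is the claimed formula at m = j+1.
By the principle of mathematical induction, the result holds for all m ≥ 1.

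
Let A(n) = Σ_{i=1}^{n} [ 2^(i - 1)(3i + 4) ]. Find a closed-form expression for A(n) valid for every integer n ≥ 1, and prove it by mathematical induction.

We claim A(n) = 2^n(3n + 1) - 1 for all n ≥ 1.
For the base case n = 1: A(1) = 7, and the closed form gives 7. They agree.
For the inductive step, assume it holds for an arbitrary i ≥ 1, so A(i) = 2^i(3i + 1) - 1.
Then A(i+1) = A(i) + (2^i(3i + 7)) = (2^i(3i + 1) - 1) + (2^i(3i + 7)).
Simplifying, A(i+1) = 6·2^i·i + 8·2^i - 1 = 2^(i+1)(3(i+1) + 1) - 1,
which is the closed form with n = i+1.
This completes the induction.

A(n) = 2^n(3n + 1) - 1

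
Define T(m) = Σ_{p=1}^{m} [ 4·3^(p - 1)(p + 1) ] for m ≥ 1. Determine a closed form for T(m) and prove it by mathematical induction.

We claim T(m) = 3^m(2m + 1) - 1 for all m ≥ 1.
Base case (m = 1): T(1) = 8, and the closed form gives 8. They agree.
For the inductive step, assume it holds for an arbitrary p ≥ 1, so T(p) = 3^p(2p + 1) - 1.
Then T(p+1) = T(p) + (4·3^p(p + 2)) = (3^p(2p + 1) - 1) + (4·3^p(p + 2)).
Simplifying, T(p+1) = 6·3^p·p + 9·3^p - 1 = 3^(p+1)(2(p+1) + 1) - 1,
which is the closed form with m = p+1.
By the principle of mathematical induction, the result holds for all m ≥ 1.

T(m) = 3^m(2m + 1) - 1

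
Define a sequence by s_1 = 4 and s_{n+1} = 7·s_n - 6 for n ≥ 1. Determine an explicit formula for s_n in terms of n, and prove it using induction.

Computing the first terms: s_1 = 4, s_2 = 22, s_3 = 148. This suggests s_n = 3·7^(n - 1) + 1.
When n = 1: the formula gives 4 = 4 = s_1.
Inductive step: suppose the statement holds for some j ≥ 1, so s_j = 3·7^(j - 1) + 1.
Then s_{j+1} = 7·s_j - 6 = 7·(3·7^(j - 1) + 1) - 6 = 3·7^j + 1 = 3·7^((j+1) - 1) + 1,
which is the claimed formula at n = j+1.
This completes the induction.

s_n = 3·7^(n - 1) + 1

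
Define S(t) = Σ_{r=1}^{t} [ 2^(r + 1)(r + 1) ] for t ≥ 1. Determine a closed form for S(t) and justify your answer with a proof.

S(t) = 2^(t + 2)t

We claim S(t) = 2^(t + 2)t for all t ≥ 1.
When t = 1: S(1) = 8, and the closed form gives 8. They agree.
Suppose the result is true for t = r, so S(r) = 2^(r + 2)r.
Then S(r+1) = S(r) + (2^(r + 2)(r + 2)) = (2^(r + 2)r) + (2^(r + 2)(r + 2)).
Simplifying, S(r+1) = 2^(r + 3)(r + 1) = 2^((r+1) + 2)(r+1),
which is the closed form with t = r+1.
This completes the induction.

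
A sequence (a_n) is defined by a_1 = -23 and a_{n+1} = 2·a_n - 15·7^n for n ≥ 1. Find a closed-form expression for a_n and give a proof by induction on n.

Computing the first terms: a_1 = -23, a_2 = -151, a_3 = -1037. This suggests a_n = -2^n - 3·7^n.
For the base case n = 1: the formula gives -23 = -23 = a_1.
Inductive step: suppose the statement holds for some m ≥ 1, so a_m = -2^m - 3·7^m.
Then a_{m+1} = 2·a_m - 15·7^m = 2·(-2^m - 3·7^m) - 15·7^m = -2^(m + 1) - 3·7^(m + 1),
which is the claimed formula at n = m+1.
Hence, by induction on n, the claim holds for every n ≥ 1.

a_n = -2^n - 3·7^n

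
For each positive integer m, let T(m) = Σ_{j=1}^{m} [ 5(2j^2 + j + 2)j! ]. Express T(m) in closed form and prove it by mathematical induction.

We claim T(m) = (10m + 5)(m + 1)! - 5 for all m ≥ 1.
Base step (m = 1): T(1) = 25, and the closed form gives 25. They agree.
Suppose the result is true for m = j, so T(j) = (10j + 5)(j + 1)! - 5.
Then T(j+1) = T(j) + (5(2j^2 + 5j + 5)(j + 1)!) = ((10j + 5)(j + 1)! - 5) + (5(2j^2 + 5j + 5)(j + 1)!).
Simplifying, T(j+1) = (10(j+1) + 5)((j+1) + 1)! - 5,
which is the closed form with m = j+1.
Hence, by induction on m, the claim holds for every m ≥ 1.

T(m) = (10m + 5)(m + 1)! - 5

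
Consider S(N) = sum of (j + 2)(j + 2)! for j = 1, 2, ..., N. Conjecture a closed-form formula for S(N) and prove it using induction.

We claim S(N) = (N + 3)! - 6 for all N ≥ 1.
Base case (N = 1): S(1) = 18, and the closed form gives 18. They agree.
Inductive step: suppose the statement holds for some j ≥ 1, so S(j) = (j + 3)! - 6.
Then S(j+1) = S(j) + ((j + 3)(j + 3)!) = ((j + 3)! - 6) + ((j + 3)(j + 3)!).
Simplifying, S(j+1) = ((j+1) + 3)! - 6,
which is the closed form with N = j+1.
By induction, the statement is established for all N ≥ 1.

S(N) = (N + 3)! - 6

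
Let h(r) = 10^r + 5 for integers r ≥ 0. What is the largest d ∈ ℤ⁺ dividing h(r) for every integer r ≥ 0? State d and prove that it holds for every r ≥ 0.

Computing the first values: h(0) = 6 and h(1) = 15; gcd(6, 15) = 3, so d ≤ 3.
We prove 3 | 10^r + 5 for all r ≥ 0 by induction on r.
Base step (r = 0): h(0) = 6 = 3·(2), so 3 | h(0).
Inductive step: assume the claim holds for r = p, i.e. 3 | h(p). Then
h(p+1) = 10^(p+1) + 5 = 10·(10^p + 5) - 45 = 10·h(p) - 45. The first term is divisible by 3 by the inductive hypothesis, and -45 is divisible by 3. Hence 3 | h(p+1).
Hence, by induction on r, the claim holds for every r ≥ 0.
Therefore the largest such d is 3.

d = 3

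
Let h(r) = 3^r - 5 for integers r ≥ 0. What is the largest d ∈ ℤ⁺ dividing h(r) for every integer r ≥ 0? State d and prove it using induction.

d = 2

Computing the first values: h(0) = -4 and h(1) = -2; gcd(-4, -2) = 2, so d ≤ 2.
We prove 2 | 3^r - 5 for all r ≥ 0 by induction on r.
For the base case r = 0: h(0) = -4 = 2·(-2), so 2 | h(0).
Inductive step: suppose the statement holds for some j ≥ 0, i.e. 2 | h(j). Then
h(j+1) = 3^(j+1) - 5 = 3·(3^j - 5) + 10 = 3·h(j) + 10. The first term is divisible by 2 by the inductive hypothesis, and 10 is divisible by 2. Hence 2 | h(j+1).
By the principle of mathematical induction, the result holds for all r ≥ 0.
Therefore the largest such d is 2.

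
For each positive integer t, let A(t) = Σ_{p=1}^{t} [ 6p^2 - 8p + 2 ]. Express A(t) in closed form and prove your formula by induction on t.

We claim A(t) = t(t - 1)(2t + 1) for all t ≥ 1.
When t = 1: A(1) = 0, and the closed form gives 0. They agree.
Suppose the result is true for t = p, so A(p) = p(2p^2 - p - 1).
Then A(p+1) = A(p) + (2p(3p + 2)) = (p(2p^2 - p - 1)) + (2p(3p + 2)).
Simplifying, A(p+1) = p(p + 1)(2p + 3) = (p+1)((p+1) - 1)(2(p+1) + 1),
which is the closed form with t = p+1.
This completes the induction.

A(t) = t(t - 1)(2t + 1)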